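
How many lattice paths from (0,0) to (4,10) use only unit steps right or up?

1001

Each path is a sequence of 14 steps with 4 rights: C(14,4) = 1001.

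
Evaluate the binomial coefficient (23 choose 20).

C(23,20) = C(23,3) by symmetry.
C(23,3) = (23·22·21) / 3! = 10626 / 6 = 1771.

1771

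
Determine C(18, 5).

C(18,5) = (18·17·16·15·14) / 5! = 1028160 / 120 = 8568.

8568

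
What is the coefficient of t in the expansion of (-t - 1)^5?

-5

The general term is C(5,j)·(-t)^j·(-1)^(5-j); the t^1 term has j = 1.
C(5,1) = 5.
Coefficient = C(5,1) · (-1)^1 = 5 · (-1) = -5.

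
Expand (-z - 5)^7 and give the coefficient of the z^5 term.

-525

The general term is C(7,j)·(-z)^j·(-5)^(7-j); the z^5 term has j = 5.
C(7,5) = 21.
Coefficient = C(7,5) · (-1)^5 · (-5)^2 = 21 · (-1) · 25 = -525.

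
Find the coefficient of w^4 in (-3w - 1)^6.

1215

The general term is C(6,j)·(-3w)^j·(-1)^(6-j); the w^4 term has j = 4.
C(6,4) = 15.
Coefficient = C(6,4) · (-3)^4 = 15 · 81 = 1215.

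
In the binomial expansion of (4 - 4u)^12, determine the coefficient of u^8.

The general term is C(12,j)·(4)^j·(-4u)^(12-j); the u^8 term has j = 4.
C(12,4) = 495.
Coefficient = C(12,4) · 4^4 · (-4)^8 = 495 · 256 · 65536 = 8304721920.

8304721920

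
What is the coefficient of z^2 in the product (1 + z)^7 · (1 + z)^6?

(1 + z)^7(1 + z)^6 = (1 + z)^13, so the coefficient of z^2 is C(13,2)·1^2 = 78·1 = 78.

78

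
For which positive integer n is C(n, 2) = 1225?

50

n(n−1)/2 = 1225 ⇒ n(n−1) = 2450. Since 50·49 = 2450, n = 50.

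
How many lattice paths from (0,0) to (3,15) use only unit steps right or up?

816

Each path is a sequence of 18 steps with 3 rights: C(18,3) = 816.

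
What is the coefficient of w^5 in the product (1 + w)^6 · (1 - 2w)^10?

Coefficient of w^5 = Σ_{j} C(6,j)·1^j·C(10,5-j)·(-2)^(5-j) for j from 0 to 5.
= (-8064) + 20160 + (-14400) + 3600 + (-300) + 6 = 1002.

1002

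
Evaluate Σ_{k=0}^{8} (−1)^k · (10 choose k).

The partial alternating sum Σ_{k=0}^{8} (−1)^k C(10,k) = (−1)^8 C(9,8) = 9.

9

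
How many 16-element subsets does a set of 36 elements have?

7307872110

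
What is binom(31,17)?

265182525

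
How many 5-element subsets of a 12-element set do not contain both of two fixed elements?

All 5-subsets: C(12,5) = 792. Those containing both fixed elements: C(10,3) = 120.
792 − 120 = 672.

672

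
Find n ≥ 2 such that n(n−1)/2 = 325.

n(n−1)/2 = 325 ⇒ n(n−1) = 650. Since 26·25 = 650, n = 26.

26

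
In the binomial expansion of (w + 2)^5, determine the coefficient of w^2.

The general term is C(5,j)·(w)^j·(2)^(5-j); the w^2 term has j = 2.
C(5,2) = 10.
Coefficient = C(5,2) · 2^3 = 10 · 8 = 80.

80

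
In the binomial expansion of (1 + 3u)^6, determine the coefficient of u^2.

135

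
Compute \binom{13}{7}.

C(13,7) = C(13,6) by symmetry.
C(13,6) = (13·12·11·10·9·8) / 6! = 1235520 / 720 = 1716.

1716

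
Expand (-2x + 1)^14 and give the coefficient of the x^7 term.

The general term is C(14,j)·(-2x)^j·(1)^(14-j); the x^7 term has j = 7.
C(14,7) = 3432.
Coefficient = C(14,7) · (-2)^7 = 3432 · (-128) = -439296.

-439296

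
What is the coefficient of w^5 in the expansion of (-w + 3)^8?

The general term is C(8,j)·(-w)^j·(3)^(8-j); the w^5 term has j = 5.
C(8,5) = 56.
Coefficient = C(8,5) · (-1)^5 · 3^3 = 56 · (-1) · 27 = -1512.

-1512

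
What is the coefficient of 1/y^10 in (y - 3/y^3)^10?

-61236

General term: C(10,j)·(y)^j·(-3/y^3)^(10-j), with y-exponent 1j − 3(10−j) = 4j − 30.
Set 4j − 30 = -10: j = 5.
C(10,5) = 252; 1^5 = 1; (-3)^5 = -243.
Coefficient = 252 · 1 · (-243) = -61236.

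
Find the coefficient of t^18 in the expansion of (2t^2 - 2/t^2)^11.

-22528

General term: C(11,j)·(2t^2)^j·(-2/t^2)^(11-j), with t-exponent 2j − 2(11−j) = 4j − 22.
Set 4j − 22 = 18: j = 10.
C(11,10) = 11; 2^10 = 1024; (-2)^1 = -2.
Coefficient = 11 · 1024 · (-2) = -22528.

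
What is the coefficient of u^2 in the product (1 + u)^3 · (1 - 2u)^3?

Coefficient of u^2 = Σ_{j} C(3,j)·1^j·C(3,2-j)·(-2)^(2-j) for j from 0 to 2.
= 12 + (-18) + 3 = -3.

-3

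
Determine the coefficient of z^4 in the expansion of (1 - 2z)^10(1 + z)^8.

Coefficient of z^4 = Σ_{j} C(10,j)·(-2)^j·C(8,4-j)·1^(4-j) for j from 0 to 4.
= 70 + (-1120) + 5040 + (-7680) + 3360 = -330.

-330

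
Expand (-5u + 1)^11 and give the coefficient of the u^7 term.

-25781250

The general term is C(11,j)·(-5u)^j·(1)^(11-j); the u^7 term has j = 7.
C(11,7) = 330.
Coefficient = C(11,7) · (-5)^7 = 330 · (-78125) = -25781250.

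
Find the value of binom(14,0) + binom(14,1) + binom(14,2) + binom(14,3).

470

1 + 14 + 91 + 364 = 470.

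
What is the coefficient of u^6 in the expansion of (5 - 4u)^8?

The general term is C(8,j)·(5)^j·(-4u)^(8-j); the u^6 term has j = 2.
C(8,2) = 28.
Coefficient = C(8,2) · 5^2 · (-4)^6 = 28 · 25 · 4096 = 2867200.

2867200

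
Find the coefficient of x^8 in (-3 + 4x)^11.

-291962880

The general term is C(11,j)·(-3)^j·(4x)^(11-j); the x^8 term has j = 3.
C(11,3) = 165.
Coefficient = C(11,3) · (-3)^3 · 4^8 = 165 · (-27) · 65536 = -291962880.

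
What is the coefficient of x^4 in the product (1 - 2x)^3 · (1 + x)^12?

Coefficient of x^4 = Σ_{j} C(3,j)·(-2)^j·C(12,4-j)·1^(4-j) for j from 0 to 3.
= 495 + (-1320) + 792 + (-96) = -129.

-129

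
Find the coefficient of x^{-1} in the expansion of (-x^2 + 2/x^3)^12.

-25344

General term: C(12,j)·(-x^2)^j·(2/x^3)^(12-j), with x-exponent 2j − 3(12−j) = 5j − 36.
Set 5j − 36 = -1: j = 7.
C(12,7) = 792; (-1)^7 = -1; 2^5 = 32.
Coefficient = 792 · (-1) · 32 = -25344.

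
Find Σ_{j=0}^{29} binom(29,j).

The entries of row 29 sum to 2^29 = 536870912.

536870912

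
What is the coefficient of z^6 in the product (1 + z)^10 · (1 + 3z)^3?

11388

Coefficient of z^6 = Σ_{j} C(10,j)·1^j·C(3,6-j)·3^(6-j) for j from 3 to 6.
= 3240 + 5670 + 2268 + 210 = 11388.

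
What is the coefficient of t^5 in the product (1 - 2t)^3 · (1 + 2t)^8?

Coefficient of t^5 = Σ_{j} C(3,j)·(-2)^j·C(8,5-j)·2^(5-j) for j from 0 to 3.
= 1792 + (-6720) + 5376 + (-896) = -448.

-448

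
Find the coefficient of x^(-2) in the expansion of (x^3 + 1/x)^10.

General term: C(10,j)·(x^3)^j·(1/x)^(10-j), with x-exponent 3j − 1(10−j) = 4j − 10.
Set 4j − 10 = -2: j = 2.
C(10,2) = 45; 1^2 = 1; 1^8 = 1.
Coefficient = 45 · 1 · 1 = 45.

45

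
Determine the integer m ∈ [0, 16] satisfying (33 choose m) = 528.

2

C(33,m) increases on 0 ≤ m ≤ 16. C(33,1) = 33 and C(33,2) = 528, so m = 2.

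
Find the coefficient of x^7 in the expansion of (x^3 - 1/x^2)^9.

General term: C(9,j)·(x^3)^j·(-1/x^2)^(9-j), with x-exponent 3j − 2(9−j) = 5j − 18.
Set 5j − 18 = 7: j = 5.
C(9,5) = 126; 1^5 = 1; (-1)^4 = 1.
Coefficient = 126 · 1 · 1 = 126.

126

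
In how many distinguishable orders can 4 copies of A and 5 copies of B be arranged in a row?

126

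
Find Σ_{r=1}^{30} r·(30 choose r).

16106127360

Differentiating (1+x)^30 and setting x=1: Σ r·C(30,r) = 30·2^29 = 16106127360.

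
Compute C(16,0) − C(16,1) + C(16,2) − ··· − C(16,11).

-1365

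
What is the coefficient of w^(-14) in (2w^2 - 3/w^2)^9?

118098

General term: C(9,j)·(2w^2)^j·(-3/w^2)^(9-j), with w-exponent 2j − 2(9−j) = 4j − 18.
Set 4j − 18 = -14: j = 1.
C(9,1) = 9; 2^1 = 2; (-3)^8 = 6561.
Coefficient = 9 · 2 · 6561 = 118098.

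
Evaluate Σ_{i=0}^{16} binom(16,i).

The entries of row 16 sum to 2^16 = 65536.

65536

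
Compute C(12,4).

C(12,4) = (12·11·10·9) / 4! = 11880 / 24 = 495.

495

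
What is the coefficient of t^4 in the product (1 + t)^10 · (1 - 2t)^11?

Coefficient of t^4 = Σ_{j} C(10,j)·1^j·C(11,4-j)·(-2)^(4-j) for j from 0 to 4.
= 5280 + (-13200) + 9900 + (-2640) + 210 = -450.

-450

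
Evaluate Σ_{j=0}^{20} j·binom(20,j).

Since j·C(20,j) = 20·C(19,j−1), the sum is 20·2^19 = 20·524288 = 10485760.

10485760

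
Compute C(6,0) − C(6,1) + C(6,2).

The partial alternating sum Σ_{k=0}^{2} (−1)^k C(6,k) = (−1)^2 C(5,2) = 10.

10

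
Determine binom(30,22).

5852925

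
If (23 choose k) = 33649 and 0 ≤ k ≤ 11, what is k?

5

C(23,k) increases on 0 ≤ k ≤ 11. C(23,4) = 8855 and C(23,5) = 33649, so k = 5.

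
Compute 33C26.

4272048

C(33,26) = C(33,7) by symmetry.
C(33,7) = (33·32·31·30·29·28·27) / 7! = 21531121920 / 5040 = 4272048.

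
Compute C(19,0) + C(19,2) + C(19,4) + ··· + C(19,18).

262144

Even-i terms of row 19 sum to 2^18 = 262144.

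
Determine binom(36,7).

8347680

C(36,7) = (36·35·34·33·32·31·30) / 7! = 42072307200 / 5040 = 8347680.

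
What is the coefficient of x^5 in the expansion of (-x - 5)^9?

The general term is C(9,j)·(-x)^j·(-5)^(9-j); the x^5 term has j = 5.
C(9,5) = 126.
Coefficient = C(9,5) · (-1)^5 · (-5)^4 = 126 · (-1) · 625 = -78750.

-78750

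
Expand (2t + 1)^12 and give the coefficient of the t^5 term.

25344

The general term is C(12,j)·(2t)^j·(1)^(12-j); the t^5 term has j = 5.
C(12,5) = 792.
Coefficient = C(12,5) · 2^5 = 792 · 32 = 25344.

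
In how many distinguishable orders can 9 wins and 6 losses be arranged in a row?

Choose positions for the wins: C(15,9) = 5005.

5005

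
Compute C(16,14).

120

C(16,14) = C(16,2) by symmetry.
C(16,2) = (16·15) / 2! = 240 / 2 = 120.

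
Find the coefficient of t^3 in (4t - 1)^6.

The general term is C(6,j)·(4t)^j·(-1)^(6-j); the t^3 term has j = 3.
C(6,3) = 20.
Coefficient = C(6,3) · 4^3 · (-1)^3 = 20 · 64 · (-1) = -1280.

-1280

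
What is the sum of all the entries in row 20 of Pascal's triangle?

1048576

The entries of row 20 sum to 2^20 = 1048576.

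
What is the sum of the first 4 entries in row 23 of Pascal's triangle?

2048

1 + 23 + 253 + 1771 = 2048.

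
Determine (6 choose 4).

C(6,4) = C(6,2) by symmetry.
C(6,2) = (6·5) / 2! = 30 / 2 = 15.

15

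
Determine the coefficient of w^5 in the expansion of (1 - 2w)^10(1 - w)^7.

Coefficient of w^5 = Σ_{j} C(10,j)·(-2)^j·C(7,5-j)·(-1)^(5-j) for j from 0 to 5.
= (-21) + (-700) + (-6300) + (-20160) + (-23520) + (-8064) = -58765.

-58765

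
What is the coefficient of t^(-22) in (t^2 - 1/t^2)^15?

-105

General term: C(15,j)·(t^2)^j·(-1/t^2)^(15-j), with t-exponent 2j − 2(15−j) = 4j − 30.
Set 4j − 30 = -22: j = 2.
C(15,2) = 105; 1^2 = 1; (-1)^13 = -1.
Coefficient = 105 · 1 · (-1) = -105.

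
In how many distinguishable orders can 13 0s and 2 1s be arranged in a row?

105

Choose positions for the 0s: C(15,13) = 105.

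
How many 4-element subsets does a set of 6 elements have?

C(6,4) = C(6,2) by symmetry.
C(6,2) = (6·5) / 2! = 30 / 2 = 15.

15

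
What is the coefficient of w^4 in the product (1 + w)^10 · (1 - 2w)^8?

Coefficient of w^4 = Σ_{j} C(10,j)·1^j·C(8,4-j)·(-2)^(4-j) for j from 0 to 4.
= 1120 + (-4480) + 5040 + (-1920) + 210 = -30.

-30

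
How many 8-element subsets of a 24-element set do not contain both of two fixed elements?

All 8-subsets: C(24,8) = 735471. Those containing both fixed elements: C(22,6) = 74613.
735471 − 74613 = 660858.

660858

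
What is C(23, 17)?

100947

C(23,17) = C(23,6) by symmetry.
C(23,6) = (23·22·21·20·19·18) / 6! = 72681840 / 720 = 100947.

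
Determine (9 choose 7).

36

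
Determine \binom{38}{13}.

5414950296

C(38,13) = (38·37·36·35·34·33·32·31·30·29·28·27·26) / 13! = 33719008124158156800 / 6227020800 = 5414950296.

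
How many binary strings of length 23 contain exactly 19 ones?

Choose the 19 positions: C(23,19) = 8855.

8855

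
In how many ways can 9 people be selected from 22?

This is C(22,9) = 497420.

497420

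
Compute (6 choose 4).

15

C(6,4) = C(6,2) by symmetry.
C(6,2) = (6·5) / 2! = 30 / 2 = 15.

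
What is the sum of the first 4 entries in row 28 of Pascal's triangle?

3683

1 + 28 + 378 + 3276 = 3683.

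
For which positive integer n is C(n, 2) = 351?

n(n−1)/2 = 351 ⇒ n(n−1) = 702. Since 27·26 = 702, n = 27.

27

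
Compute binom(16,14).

120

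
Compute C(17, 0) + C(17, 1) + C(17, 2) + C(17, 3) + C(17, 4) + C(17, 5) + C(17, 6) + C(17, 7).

41226

1 + 17 + 136 + 680 + 2380 + 6188 + 12376 + 19448 = 41226.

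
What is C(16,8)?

12870

C(16,8) = (16·15·14·13·12·11·10·9) / 8! = 518918400 / 40320 = 12870.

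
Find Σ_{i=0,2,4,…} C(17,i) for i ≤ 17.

Even-i terms of row 17 sum to 2^16 = 65536.

65536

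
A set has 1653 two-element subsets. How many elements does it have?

58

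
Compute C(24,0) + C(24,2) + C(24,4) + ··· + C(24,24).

Half of (1+1)^24 + (1−1)^24 gives the even-index sum: 2^23 = 8388608.

8388608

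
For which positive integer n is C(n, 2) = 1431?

n(n−1)/2 = 1431 ⇒ n(n−1) = 2862. Since 54·53 = 2862, n = 54.

54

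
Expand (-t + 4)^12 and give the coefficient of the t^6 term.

3784704

The general term is C(12,j)·(-t)^j·(4)^(12-j); the t^6 term has j = 6.
C(12,6) = 924.
Coefficient = C(12,6) · 4^6 = 924 · 4096 = 3784704.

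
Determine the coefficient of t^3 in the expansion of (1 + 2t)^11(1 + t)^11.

Coefficient of t^3 = Σ_{j} C(11,j)·2^j·C(11,3-j)·1^(3-j) for j from 0 to 3.
= 165 + 1210 + 2420 + 1320 = 5115.

5115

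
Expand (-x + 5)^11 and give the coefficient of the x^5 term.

-7218750

The general term is C(11,j)·(-x)^j·(5)^(11-j); the x^5 term has j = 5.
C(11,5) = 462.
Coefficient = C(11,5) · (-1)^5 · 5^6 = 462 · (-1) · 15625 = -7218750.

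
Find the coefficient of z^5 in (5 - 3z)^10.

-191362500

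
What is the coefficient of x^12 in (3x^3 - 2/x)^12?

43110144

General term: C(12,j)·(3x^3)^j·(-2/x)^(12-j), with x-exponent 3j − 1(12−j) = 4j − 12.
Set 4j − 12 = 12: j = 6.
C(12,6) = 924; 3^6 = 729; (-2)^6 = 64.
Coefficient = 924 · 729 · 64 = 43110144.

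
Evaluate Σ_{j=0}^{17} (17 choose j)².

2333606220

Σ C(17,j)² is the coefficient of x^17 in (1+x)^17(1+x)^17 = (1+x)^34, i.e. C(34,17) = 2333606220.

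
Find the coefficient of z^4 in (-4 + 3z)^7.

The general term is C(7,j)·(-4)^j·(3z)^(7-j); the z^4 term has j = 3.
C(7,3) = 35.
Coefficient = C(7,3) · (-4)^3 · 3^4 = 35 · (-64) · 81 = -181440.

-181440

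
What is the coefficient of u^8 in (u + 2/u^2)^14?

364

General term: C(14,j)·(u)^j·(2/u^2)^(14-j), with u-exponent 1j − 2(14−j) = 3j − 28.
Set 3j − 28 = 8: j = 12.
C(14,12) = 91; 1^12 = 1; 2^2 = 4.
Coefficient = 91 · 1 · 4 = 364.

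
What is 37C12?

1852482996

C(37,12) = (37·36·35·34·33·32·31·30·29·28·27·26) / 12! = 887342319056793600 / 479001600 = 1852482996.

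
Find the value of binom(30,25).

142506

C(30,25) = C(30,5) by symmetry.
C(30,5) = (30·29·28·27·26) / 5! = 17100720 / 120 = 142506.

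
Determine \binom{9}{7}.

C(9,7) = C(9,2) by symmetry.
C(9,2) = (9·8) / 2! = 72 / 2 = 36.

36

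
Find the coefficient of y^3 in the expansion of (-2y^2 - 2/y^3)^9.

General term: C(9,j)·(-2y^2)^j·(-2/y^3)^(9-j), with y-exponent 2j − 3(9−j) = 5j − 27.
Set 5j − 27 = 3: j = 6.
C(9,6) = 84; (-2)^6 = 64; (-2)^3 = -8.
Coefficient = 84 · 64 · (-8) = -43008.

-43008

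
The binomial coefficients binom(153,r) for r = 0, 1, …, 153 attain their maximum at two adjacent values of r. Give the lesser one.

For odd n = 153, C(153,r) peaks at r = (n−1)/2 and (n+1)/2; the lesser is 76.

76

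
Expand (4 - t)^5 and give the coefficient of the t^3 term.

-160

The general term is C(5,j)·(4)^j·(-t)^(5-j); the t^3 term has j = 2.
C(5,2) = 10.
Coefficient = C(5,2) · 4^2 · (-1)^3 = 10 · 16 · (-1) = -160.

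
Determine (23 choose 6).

100947

C(23,6) = (23·22·21·20·19·18) / 6! = 72681840 / 720 = 100947.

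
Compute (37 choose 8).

C(37,8) = (37·36·35·34·33·32·31·30) / 8! = 1556675366400 / 40320 = 38608020.

38608020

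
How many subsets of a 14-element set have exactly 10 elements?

Choose the 10 positions: C(14,10) = 1001.

1001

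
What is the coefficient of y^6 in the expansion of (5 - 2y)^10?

8400000

The general term is C(10,j)·(5)^j·(-2y)^(10-j); the y^6 term has j = 4.
C(10,4) = 210.
Coefficient = C(10,4) · 5^4 · (-2)^6 = 210 · 625 · 64 = 8400000.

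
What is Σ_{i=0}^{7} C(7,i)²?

3432

By Vandermonde's identity, Σ C(7,i)² = C(14,7) = 3432.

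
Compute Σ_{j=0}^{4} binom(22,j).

1 + 22 + 231 + 1540 + 7315 = 9109.

9109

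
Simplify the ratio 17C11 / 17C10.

C(n,k+1)/C(n,k) = (n−k)/(k+1) = (17−10)/(10+1) = 7/11.

7/11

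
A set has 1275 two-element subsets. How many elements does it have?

n(n−1)/2 = 1275 ⇒ n(n−1) = 2550. Since 51·50 = 2550, n = 51.

51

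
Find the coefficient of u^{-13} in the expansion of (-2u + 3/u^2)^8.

General term: C(8,j)·(-2u)^j·(3/u^2)^(8-j), with u-exponent 1j − 2(8−j) = 3j − 16.
Set 3j − 16 = -13: j = 1.
C(8,1) = 8; (-2)^1 = -2; 3^7 = 2187.
Coefficient = 8 · (-2) · 2187 = -34992.

-34992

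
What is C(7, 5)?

C(7,5) = C(7,2) by symmetry.
C(7,2) = (7·6) / 2! = 42 / 2 = 21.

21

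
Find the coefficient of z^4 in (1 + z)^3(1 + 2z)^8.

Coefficient of z^4 = Σ_{j} C(3,j)·1^j·C(8,4-j)·2^(4-j) for j from 0 to 3.
= 1120 + 1344 + 336 + 16 = 2816.

2816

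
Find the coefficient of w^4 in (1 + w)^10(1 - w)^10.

Coefficient of w^4 = Σ_{j} C(10,j)·1^j·C(10,4-j)·(-1)^(4-j) for j from 0 to 4.
= 210 + (-1200) + 2025 + (-1200) + 210 = 45.

45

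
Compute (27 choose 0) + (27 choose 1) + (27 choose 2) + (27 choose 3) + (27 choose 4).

1 + 27 + 351 + 2925 + 17550 = 20854.

20854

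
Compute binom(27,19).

2220075

C(27,19) = C(27,8) by symmetry.
C(27,8) = (27·26·25·24·23·22·21·20) / 8! = 89513424000 / 40320 = 2220075.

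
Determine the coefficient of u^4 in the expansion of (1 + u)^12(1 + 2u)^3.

2703

Coefficient of u^4 = Σ_{j} C(12,j)·1^j·C(3,4-j)·2^(4-j) for j from 1 to 4.
= 96 + 792 + 1320 + 495 = 2703.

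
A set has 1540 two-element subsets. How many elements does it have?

n(n−1)/2 = 1540 ⇒ n(n−1) = 3080. Since 56·55 = 3080, n = 56.

56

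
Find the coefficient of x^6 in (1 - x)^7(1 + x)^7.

Coefficient of x^6 = Σ_{j} C(7,j)·(-1)^j·C(7,6-j)·1^(6-j) for j from 0 to 6.
= 7 + (-147) + 735 + (-1225) + 735 + (-147) + 7 = -35.

-35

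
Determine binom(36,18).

C(36,18) = (36·35·34·33·32·31·30·29·28·27·26·25·24·23·22·21·20·19) / 18! = 58102407620643984998400000 / 6402373705728000 = 9075135300.

9075135300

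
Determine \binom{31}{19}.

C(31,19) = C(31,12) by symmetry.
C(31,12) = (31·30·29·28·27·26·25·24·23·22·21·20) / 12! = 67596957267840000 / 479001600 = 141120525.

141120525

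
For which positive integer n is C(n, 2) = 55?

n(n−1)/2 = 55 ⇒ n(n−1) = 110. Since 11·10 = 110, n = 11.

11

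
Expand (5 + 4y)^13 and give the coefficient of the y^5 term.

The general term is C(13,j)·(5)^j·(4y)^(13-j); the y^5 term has j = 8.
C(13,8) = 1287.
Coefficient = C(13,8) · 5^8 · 4^5 = 1287 · 390625 · 1024 = 514800000000.

514800000000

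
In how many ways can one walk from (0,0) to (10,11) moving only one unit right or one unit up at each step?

Each path is a sequence of 21 steps with 10 rights: C(21,10) = 352716.

352716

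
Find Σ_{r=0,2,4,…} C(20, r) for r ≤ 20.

Half of (1+1)^20 + (1−1)^20 gives the even-index sum: 2^19 = 524288.

524288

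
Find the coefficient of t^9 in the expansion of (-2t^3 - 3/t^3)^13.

-80061696

General term: C(13,j)·(-2t^3)^j·(-3/t^3)^(13-j), with t-exponent 3j − 3(13−j) = 6j − 39.
Set 6j − 39 = 9: j = 8.
C(13,8) = 1287; (-2)^8 = 256; (-3)^5 = -243.
Coefficient = 1287 · 256 · (-243) = -80061696.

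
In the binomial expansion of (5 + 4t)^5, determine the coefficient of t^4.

6400

The general term is C(5,j)·(5)^j·(4t)^(5-j); the t^4 term has j = 1.
C(5,1) = 5.
Coefficient = C(5,1) · 5^1 · 4^4 = 5 · 5 · 256 = 6400.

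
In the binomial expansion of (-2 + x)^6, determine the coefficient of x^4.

The general term is C(6,j)·(-2)^j·(x)^(6-j); the x^4 term has j = 2.
C(6,2) = 15.
Coefficient = C(6,2) · (-2)^2 = 15 · 4 = 60.

60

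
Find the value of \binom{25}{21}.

12650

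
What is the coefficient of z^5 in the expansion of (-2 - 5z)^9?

The general term is C(9,j)·(-2)^j·(-5z)^(9-j); the z^5 term has j = 4.
C(9,4) = 126.
Coefficient = C(9,4) · (-2)^4 · (-5)^5 = 126 · 16 · (-3125) = -6300000.

-6300000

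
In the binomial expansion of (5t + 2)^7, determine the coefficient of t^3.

70000

The general term is C(7,j)·(5t)^j·(2)^(7-j); the t^3 term has j = 3.
C(7,3) = 35.
Coefficient = C(7,3) · 5^3 · 2^4 = 35 · 125 · 16 = 70000.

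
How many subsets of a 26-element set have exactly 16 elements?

Choose the 16 positions: C(26,16) = 5311735.

5311735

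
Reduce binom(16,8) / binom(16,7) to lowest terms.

9/8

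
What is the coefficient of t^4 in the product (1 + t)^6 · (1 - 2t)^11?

235

Coefficient of t^4 = Σ_{j} C(6,j)·1^j·C(11,4-j)·(-2)^(4-j) for j from 0 to 4.
= 5280 + (-7920) + 3300 + (-440) + 15 = 235.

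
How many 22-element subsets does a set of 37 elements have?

9364199760

C(37,22) = C(37,15) by symmetry.
C(37,15) = (37·36·35·34·33·32·31·30·29·28·27·26·25·24·23) / 15! = 12245324002983751680000 / 1307674368000 = 9364199760.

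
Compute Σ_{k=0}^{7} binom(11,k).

1 + 11 + 55 + 165 + 330 + 462 + 462 + 330 = 1816.

1816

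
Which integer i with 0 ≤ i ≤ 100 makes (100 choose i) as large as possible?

50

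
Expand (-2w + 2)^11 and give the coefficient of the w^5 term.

-946176

The general term is C(11,j)·(-2w)^j·(2)^(11-j); the w^5 term has j = 5.
C(11,5) = 462.
Coefficient = C(11,5) · (-2)^5 · 2^6 = 462 · (-32) · 64 = -946176.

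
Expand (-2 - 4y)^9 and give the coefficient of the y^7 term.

The general term is C(9,j)·(-2)^j·(-4y)^(9-j); the y^7 term has j = 2.
C(9,2) = 36.
Coefficient = C(9,2) · (-2)^2 · (-4)^7 = 36 · 4 · (-16384) = -2359296.

-2359296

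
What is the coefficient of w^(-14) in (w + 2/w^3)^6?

General term: C(6,j)·(w)^j·(2/w^3)^(6-j), with w-exponent 1j − 3(6−j) = 4j − 18.
Set 4j − 18 = -14: j = 1.
C(6,1) = 6; 1^1 = 1; 2^5 = 32.
Coefficient = 6 · 1 · 32 = 192.

192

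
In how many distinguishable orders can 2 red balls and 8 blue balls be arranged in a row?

45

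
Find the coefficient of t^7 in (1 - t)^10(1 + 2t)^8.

-1560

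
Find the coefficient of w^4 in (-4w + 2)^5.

2560

The general term is C(5,j)·(-4w)^j·(2)^(5-j); the w^4 term has j = 4.
C(5,4) = 5.
Coefficient = C(5,4) · (-4)^4 · 2^1 = 5 · 256 · 2 = 2560.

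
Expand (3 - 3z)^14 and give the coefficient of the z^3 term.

-1741000716

The general term is C(14,j)·(3)^j·(-3z)^(14-j); the z^3 term has j = 11.
C(14,11) = 364.
Coefficient = C(14,11) · 3^11 · (-3)^3 = 364 · 177147 · (-27) = -1741000716.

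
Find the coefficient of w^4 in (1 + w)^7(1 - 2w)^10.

Coefficient of w^4 = Σ_{j} C(7,j)·1^j·C(10,4-j)·(-2)^(4-j) for j from 0 to 4.
= 3360 + (-6720) + 3780 + (-700) + 35 = -245.

-245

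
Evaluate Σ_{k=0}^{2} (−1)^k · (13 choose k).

66

The partial alternating sum Σ_{k=0}^{2} (−1)^k C(13,k) = (−1)^2 C(12,2) = 66.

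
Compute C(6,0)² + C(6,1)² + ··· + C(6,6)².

By Vandermonde's identity, Σ C(6,k)² = C(12,6) = 924.

924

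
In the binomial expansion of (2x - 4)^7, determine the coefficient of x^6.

The general term is C(7,j)·(2x)^j·(-4)^(7-j); the x^6 term has j = 6.
C(7,6) = 7.
Coefficient = C(7,6) · 2^6 · (-4)^1 = 7 · 64 · (-4) = -1792.

-1792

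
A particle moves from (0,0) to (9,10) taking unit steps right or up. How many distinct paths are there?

92378

Each path is a sequence of 19 steps with 9 rights: C(19,9) = 92378.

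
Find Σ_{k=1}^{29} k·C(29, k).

7784628224

Since k·C(29,k) = 29·C(28,k−1), the sum is 29·2^28 = 29·268435456 = 7784628224.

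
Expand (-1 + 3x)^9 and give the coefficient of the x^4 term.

The general term is C(9,j)·(-1)^j·(3x)^(9-j); the x^4 term has j = 5.
C(9,5) = 126.
Coefficient = C(9,5) · (-1)^5 · 3^4 = 126 · (-1) · 81 = -10206.

-10206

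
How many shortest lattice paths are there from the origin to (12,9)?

Each path is a sequence of 21 steps with 12 rights: C(21,12) = 293930.

293930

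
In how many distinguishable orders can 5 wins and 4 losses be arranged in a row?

126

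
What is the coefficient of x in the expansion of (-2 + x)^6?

-192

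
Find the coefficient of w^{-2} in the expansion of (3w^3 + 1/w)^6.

18

General term: C(6,j)·(3w^3)^j·(1/w)^(6-j), with w-exponent 3j − 1(6−j) = 4j − 6.
Set 4j − 6 = -2: j = 1.
C(6,1) = 6; 3^1 = 3; 1^5 = 1.
Coefficient = 6 · 3 · 1 = 18.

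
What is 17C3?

680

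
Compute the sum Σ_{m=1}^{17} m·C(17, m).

1114112

Since m·C(17,m) = 17·C(16,m−1), the sum is 17·2^16 = 17·65536 = 1114112.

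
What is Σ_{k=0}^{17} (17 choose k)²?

By Vandermonde's identity, Σ C(17,k)² = C(34,17) = 2333606220.

2333606220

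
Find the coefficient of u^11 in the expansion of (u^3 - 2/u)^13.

-219648

General term: C(13,j)·(u^3)^j·(-2/u)^(13-j), with u-exponent 3j − 1(13−j) = 4j − 13.
Set 4j − 13 = 11: j = 6.
C(13,6) = 1716; 1^6 = 1; (-2)^7 = -128.
Coefficient = 1716 · 1 · (-128) = -219648.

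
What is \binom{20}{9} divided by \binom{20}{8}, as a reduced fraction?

C(n,k+1)/C(n,k) = (n−k)/(k+1) = (20−8)/(8+1) = 12/9 = 4/3.

4/3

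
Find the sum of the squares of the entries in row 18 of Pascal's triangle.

9075135300

Σ C(18,j)² is the coefficient of x^18 in (1+x)^18(1+x)^18 = (1+x)^36, i.e. C(36,18) = 9075135300.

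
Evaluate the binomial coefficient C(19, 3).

969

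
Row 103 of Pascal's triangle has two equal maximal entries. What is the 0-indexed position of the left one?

51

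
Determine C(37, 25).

C(37,25) = C(37,12) by symmetry.
C(37,12) = (37·36·35·34·33·32·31·30·29·28·27·26) / 12! = 887342319056793600 / 479001600 = 1852482996.

1852482996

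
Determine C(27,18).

4686825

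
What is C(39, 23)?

37711260990

C(39,23) = C(39,16) by symmetry.
C(39,16) = (39·38·37·36·35·34·33·32·31·30·29·28·27·26·25·24) / 16! = 789024790105300869120000 / 20922789888000 = 37711260990.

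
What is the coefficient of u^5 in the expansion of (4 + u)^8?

The general term is C(8,j)·(4)^j·(u)^(8-j); the u^5 term has j = 3.
C(8,3) = 56.
Coefficient = C(8,3) · 4^3 = 56 · 64 = 3584.

3584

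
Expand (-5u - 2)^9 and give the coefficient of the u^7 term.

The general term is C(9,j)·(-5u)^j·(-2)^(9-j); the u^7 term has j = 7.
C(9,7) = 36.
Coefficient = C(9,7) · (-5)^7 · (-2)^2 = 36 · (-78125) · 4 = -11250000.

-11250000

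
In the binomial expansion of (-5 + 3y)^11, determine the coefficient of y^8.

The general term is C(11,j)·(-5)^j·(3y)^(11-j); the y^8 term has j = 3.
C(11,3) = 165.
Coefficient = C(11,3) · (-5)^3 · 3^8 = 165 · (-125) · 6561 = -135320625.

-135320625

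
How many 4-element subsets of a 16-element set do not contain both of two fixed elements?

1729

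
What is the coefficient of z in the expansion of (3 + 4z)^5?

1620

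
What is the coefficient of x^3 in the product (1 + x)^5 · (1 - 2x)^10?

-250

Coefficient of x^3 = Σ_{j} C(5,j)·1^j·C(10,3-j)·(-2)^(3-j) for j from 0 to 3.
= (-960) + 900 + (-200) + 10 = -250.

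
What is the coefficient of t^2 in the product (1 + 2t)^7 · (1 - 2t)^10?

-16

Coefficient of t^2 = Σ_{j} C(7,j)·2^j·C(10,2-j)·(-2)^(2-j) for j from 0 to 2.
= 180 + (-280) + 84 = -16.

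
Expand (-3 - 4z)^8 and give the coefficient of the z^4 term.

1451520

The general term is C(8,j)·(-3)^j·(-4z)^(8-j); the z^4 term has j = 4.
C(8,4) = 70.
Coefficient = C(8,4) · (-3)^4 · (-4)^4 = 70 · 81 · 256 = 1451520.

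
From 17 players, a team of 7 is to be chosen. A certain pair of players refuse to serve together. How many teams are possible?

16445

All 7-subsets: C(17,7) = 19448. Those containing both fixed elements: C(15,5) = 3003.
19448 − 3003 = 16445.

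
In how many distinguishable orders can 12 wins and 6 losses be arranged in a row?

18564

Choose positions for the wins: C(18,12) = 18564.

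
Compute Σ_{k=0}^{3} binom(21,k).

1 + 21 + 210 + 1330 = 1562.

1562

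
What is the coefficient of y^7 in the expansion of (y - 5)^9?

The general term is C(9,j)·(y)^j·(-5)^(9-j); the y^7 term has j = 7.
C(9,7) = 36.
Coefficient = C(9,7) · (-5)^2 = 36 · 25 = 900.

900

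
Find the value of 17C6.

12376

C(17,6) = (17·16·15·14·13·12) / 6! = 8910720 / 720 = 12376.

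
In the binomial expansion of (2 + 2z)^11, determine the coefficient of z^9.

The general term is C(11,j)·(2)^j·(2z)^(11-j); the z^9 term has j = 2.
C(11,2) = 55.
Coefficient = C(11,2) · 2^2 · 2^9 = 55 · 4 · 512 = 112640.

112640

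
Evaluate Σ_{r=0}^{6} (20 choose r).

60460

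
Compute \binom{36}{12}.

C(36,12) = (36·35·34·33·32·31·30·29·28·27·26·25) / 12! = 599555620984320000 / 479001600 = 1251677700.

1251677700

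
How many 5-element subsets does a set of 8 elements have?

56

C(8,5) = C(8,3) by symmetry.
C(8,3) = (8·7·6) / 3! = 336 / 6 = 56.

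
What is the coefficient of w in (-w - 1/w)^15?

-6435

General term: C(15,j)·(-w)^j·(-1/w)^(15-j), with w-exponent 1j − 1(15−j) = 2j − 15.
Set 2j − 15 = 1: j = 8.
C(15,8) = 6435; (-1)^8 = 1; (-1)^7 = -1.
Coefficient = 6435 · 1 · (-1) = -6435.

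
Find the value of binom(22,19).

1540

C(22,19) = C(22,3) by symmetry.
C(22,3) = (22·21·20) / 3! = 9240 / 6 = 1540.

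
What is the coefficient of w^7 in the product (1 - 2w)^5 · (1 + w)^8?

Coefficient of w^7 = Σ_{j} C(5,j)·(-2)^j·C(8,7-j)·1^(7-j) for j from 0 to 5.
= 8 + (-280) + 2240 + (-5600) + 4480 + (-896) = -48.

-48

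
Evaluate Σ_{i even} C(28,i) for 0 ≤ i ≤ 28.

134217728

Half of (1+1)^28 + (1−1)^28 gives the even-index sum: 2^27 = 134217728.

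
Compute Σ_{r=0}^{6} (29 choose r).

621616

1 + 29 + 406 + 3654 + 23751 + 118755 + 475020 = 621616.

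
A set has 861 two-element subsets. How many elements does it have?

n(n−1)/2 = 861 ⇒ n(n−1) = 1722. Since 42·41 = 1722, n = 42.

42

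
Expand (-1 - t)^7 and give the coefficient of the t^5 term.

The general term is C(7,j)·(-1)^j·(-t)^(7-j); the t^5 term has j = 2.
C(7,2) = 21.
Coefficient = C(7,2) · (-1)^5 = 21 · (-1) = -21.

-21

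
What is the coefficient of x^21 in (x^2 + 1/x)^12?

12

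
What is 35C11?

C(35,11) = (35·34·33·32·31·30·29·28·27·26·25) / 11! = 16654322805120000 / 39916800 = 417225900.

417225900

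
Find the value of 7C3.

35

C(7,3) = (7·6·5) / 3! = 210 / 6 = 35.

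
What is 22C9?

497420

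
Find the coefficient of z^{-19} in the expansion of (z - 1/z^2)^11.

11

General term: C(11,j)·(z)^j·(-1/z^2)^(11-j), with z-exponent 1j − 2(11−j) = 3j − 22.
Set 3j − 22 = -19: j = 1.
C(11,1) = 11; 1^1 = 1; (-1)^10 = 1.
Coefficient = 11 · 1 · 1 = 11.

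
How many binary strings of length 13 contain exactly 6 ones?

1716

Choose the 6 positions: C(13,6) = 1716.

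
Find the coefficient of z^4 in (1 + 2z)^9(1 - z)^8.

-266

Coefficient of z^4 = Σ_{j} C(9,j)·2^j·C(8,4-j)·(-1)^(4-j) for j from 0 to 4.
= 70 + (-1008) + 4032 + (-5376) + 2016 = -266.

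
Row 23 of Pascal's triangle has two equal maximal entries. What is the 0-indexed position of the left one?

For odd n = 23, C(23,j) peaks at j = (n−1)/2 and (n+1)/2; the smaller is 11.

11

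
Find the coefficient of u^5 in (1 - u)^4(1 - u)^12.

-4368

(1 - u)^4(1 - u)^12 = (1 - u)^16, so the coefficient of u^5 is C(16,5)·(-1)^5 = 4368·-1 = -4368.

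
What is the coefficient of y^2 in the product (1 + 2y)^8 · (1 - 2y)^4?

Coefficient of y^2 = Σ_{j} C(8,j)·2^j·C(4,2-j)·(-2)^(2-j) for j from 0 to 2.
= 24 + (-128) + 112 = 8.

8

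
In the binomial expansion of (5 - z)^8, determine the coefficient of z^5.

-7000

The general term is C(8,j)·(5)^j·(-z)^(8-j); the z^5 term has j = 3.
C(8,3) = 56.
Coefficient = C(8,3) · 5^3 · (-1)^5 = 56 · 125 · (-1) = -7000.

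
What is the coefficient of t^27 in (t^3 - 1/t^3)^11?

-11

General term: C(11,j)·(t^3)^j·(-1/t^3)^(11-j), with t-exponent 3j − 3(11−j) = 6j − 33.
Set 6j − 33 = 27: j = 10.
C(11,10) = 11; 1^10 = 1; (-1)^1 = -1.
Coefficient = 11 · 1 · (-1) = -11.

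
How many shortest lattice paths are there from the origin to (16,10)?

5311735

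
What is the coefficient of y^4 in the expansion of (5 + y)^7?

4375

The general term is C(7,j)·(5)^j·(y)^(7-j); the y^4 term has j = 3.
C(7,3) = 35.
Coefficient = C(7,3) · 5^3 = 35 · 125 = 4375.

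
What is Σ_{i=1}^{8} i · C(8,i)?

1024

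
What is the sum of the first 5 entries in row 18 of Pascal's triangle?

4048

1 + 18 + 153 + 816 + 3060 = 4048.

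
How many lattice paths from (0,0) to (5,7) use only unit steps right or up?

Each path is a sequence of 12 steps with 5 rights: C(12,5) = 792.

792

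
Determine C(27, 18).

4686825

C(27,18) = C(27,9) by symmetry.
C(27,9) = (27·26·25·24·23·22·21·20·19) / 9! = 1700755056000 / 362880 = 4686825.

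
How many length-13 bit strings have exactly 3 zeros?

286

Choose the 3 positions: C(13,3) = 286.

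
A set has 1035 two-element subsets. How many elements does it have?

46

n(n−1)/2 = 1035 ⇒ n(n−1) = 2070. Since 46·45 = 2070, n = 46.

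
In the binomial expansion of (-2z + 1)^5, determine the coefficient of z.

-10

The general term is C(5,j)·(-2z)^j·(1)^(5-j); the z^1 term has j = 1.
C(5,1) = 5.
Coefficient = C(5,1) · (-2)^1 = 5 · (-2) = -10.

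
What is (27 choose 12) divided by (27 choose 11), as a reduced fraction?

4/3

C(n,k+1)/C(n,k) = (n−k)/(k+1) = (27−11)/(11+1) = 16/12 = 4/3.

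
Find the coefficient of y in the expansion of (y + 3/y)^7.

General term: C(7,j)·(y)^j·(3/y)^(7-j), with y-exponent 1j − 1(7−j) = 2j − 7.
Set 2j − 7 = 1: j = 4.
C(7,4) = 35; 1^4 = 1; 3^3 = 27.
Coefficient = 35 · 1 · 27 = 945.

945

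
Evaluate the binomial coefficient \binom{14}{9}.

C(14,9) = C(14,5) by symmetry.
C(14,5) = (14·13·12·11·10) / 5! = 240240 / 120 = 2002.

2002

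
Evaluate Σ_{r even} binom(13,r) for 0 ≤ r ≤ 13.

Half of (1+1)^13 + (1−1)^13 gives the even-index sum: 2^12 = 4096.

4096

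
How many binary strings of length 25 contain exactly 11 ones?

Choose the 11 positions: C(25,11) = 4457400.

4457400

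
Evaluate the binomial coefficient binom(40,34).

C(40,34) = C(40,6) by symmetry.
C(40,6) = (40·39·38·37·36·35) / 6! = 2763633600 / 720 = 3838380.

3838380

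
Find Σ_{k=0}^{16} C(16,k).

Setting x = 1 in (1+x)^16 gives Σ C(16,k) = 2^16 = 65536.

65536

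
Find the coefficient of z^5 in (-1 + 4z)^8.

-57344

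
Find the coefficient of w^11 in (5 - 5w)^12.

-2929687500

The general term is C(12,j)·(5)^j·(-5w)^(12-j); the w^11 term has j = 1.
C(12,1) = 12.
Coefficient = C(12,1) · 5^1 · (-5)^11 = 12 · 5 · (-48828125) = -2929687500.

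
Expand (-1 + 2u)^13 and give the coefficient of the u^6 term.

-109824

The general term is C(13,j)·(-1)^j·(2u)^(13-j); the u^6 term has j = 7.
C(13,7) = 1716.
Coefficient = C(13,7) · (-1)^7 · 2^6 = 1716 · (-1) · 64 = -109824.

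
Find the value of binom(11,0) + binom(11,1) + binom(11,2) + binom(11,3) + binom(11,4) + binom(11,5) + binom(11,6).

1486

1 + 11 + 55 + 165 + 330 + 462 + 462 = 1486.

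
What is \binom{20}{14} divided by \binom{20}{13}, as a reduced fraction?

1/2

C(n,k+1)/C(n,k) = (n−k)/(k+1) = (20−13)/(13+1) = 7/14 = 1/2.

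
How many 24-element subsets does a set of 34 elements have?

C(34,24) = C(34,10) by symmetry.
C(34,10) = (34·33·32·31·30·29·28·27·26·25) / 10! = 475837794432000 / 3628800 = 131128140.

131128140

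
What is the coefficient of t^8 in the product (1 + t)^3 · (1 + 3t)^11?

4370355

Coefficient of t^8 = Σ_{j} C(3,j)·1^j·C(11,8-j)·3^(8-j) for j from 0 to 3.
= 1082565 + 2165130 + 1010394 + 112266 = 4370355.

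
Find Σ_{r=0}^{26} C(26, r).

Setting x = 1 in (1+x)^26 gives Σ C(26,r) = 2^26 = 67108864.

67108864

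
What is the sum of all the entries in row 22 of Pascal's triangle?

Setting x = 1 in (1+x)^22 gives Σ C(22,j) = 2^22 = 4194304.

4194304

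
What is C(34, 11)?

286097760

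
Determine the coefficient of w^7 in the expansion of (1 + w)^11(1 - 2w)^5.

Coefficient of w^7 = Σ_{j} C(11,j)·1^j·C(5,7-j)·(-2)^(7-j) for j from 2 to 7.
= (-1760) + 13200 + (-26400) + 18480 + (-4620) + 330 = -770.

-770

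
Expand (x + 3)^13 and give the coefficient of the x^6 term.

The general term is C(13,j)·(x)^j·(3)^(13-j); the x^6 term has j = 6.
C(13,6) = 1716.
Coefficient = C(13,6) · 3^7 = 1716 · 2187 = 3752892.

3752892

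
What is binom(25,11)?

4457400

C(25,11) = (25·24·23·22·21·20·19·18·17·16·15) / 11! = 177925144320000 / 39916800 = 4457400.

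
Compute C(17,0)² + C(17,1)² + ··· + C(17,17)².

Σ C(17,r)² is the coefficient of x^17 in (1+x)^17(1+x)^17 = (1+x)^34, i.e. C(34,17) = 2333606220.

2333606220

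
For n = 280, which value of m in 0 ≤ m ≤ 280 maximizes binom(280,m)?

C(280,m) is maximized at m = 280/2 = 140.

140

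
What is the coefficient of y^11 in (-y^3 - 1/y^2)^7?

-21

General term: C(7,j)·(-y^3)^j·(-1/y^2)^(7-j), with y-exponent 3j − 2(7−j) = 5j − 14.
Set 5j − 14 = 11: j = 5.
C(7,5) = 21; (-1)^5 = -1; (-1)^2 = 1.
Coefficient = 21 · (-1) · 1 = -21.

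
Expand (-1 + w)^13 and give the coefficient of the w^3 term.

The general term is C(13,j)·(-1)^j·(w)^(13-j); the w^3 term has j = 10.
C(13,10) = 286.
Coefficient = C(13,10) = 286.

286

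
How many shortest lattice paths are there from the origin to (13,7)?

77520

Each path is a sequence of 20 steps with 13 rights: C(20,13) = 77520.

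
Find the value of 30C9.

14307150

C(30,9) = (30·29·28·27·26·25·24·23·22) / 9! = 5191778592000 / 362880 = 14307150.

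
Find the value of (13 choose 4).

715

C(13,4) = (13·12·11·10) / 4! = 17160 / 24 = 715.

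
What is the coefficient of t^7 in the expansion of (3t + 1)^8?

The general term is C(8,j)·(3t)^j·(1)^(8-j); the t^7 term has j = 7.
C(8,7) = 8.
Coefficient = C(8,7) · 3^7 = 8 · 2187 = 17496.

17496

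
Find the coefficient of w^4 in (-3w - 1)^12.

The general term is C(12,j)·(-3w)^j·(-1)^(12-j); the w^4 term has j = 4.
C(12,4) = 495.
Coefficient = C(12,4) · (-3)^4 = 495 · 81 = 40095.

40095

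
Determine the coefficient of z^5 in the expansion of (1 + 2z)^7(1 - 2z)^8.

-672

Coefficient of z^5 = Σ_{j} C(7,j)·2^j·C(8,5-j)·(-2)^(5-j) for j from 0 to 5.
= (-1792) + 15680 + (-37632) + 31360 + (-8960) + 672 = -672.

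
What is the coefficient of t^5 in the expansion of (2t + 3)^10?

The general term is C(10,j)·(2t)^j·(3)^(10-j); the t^5 term has j = 5.
C(10,5) = 252.
Coefficient = C(10,5) · 2^5 · 3^5 = 252 · 32 · 243 = 1959552.

1959552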